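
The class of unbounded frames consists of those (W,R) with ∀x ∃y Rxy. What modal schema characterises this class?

□q → ◇q

This is seriality; the standard corresponding axiom is D: □q → ◇q.
Suppose □q→◇q is valid. At any x set V(q)=W. Then □q at x, so ◇q at x, so x has a successor.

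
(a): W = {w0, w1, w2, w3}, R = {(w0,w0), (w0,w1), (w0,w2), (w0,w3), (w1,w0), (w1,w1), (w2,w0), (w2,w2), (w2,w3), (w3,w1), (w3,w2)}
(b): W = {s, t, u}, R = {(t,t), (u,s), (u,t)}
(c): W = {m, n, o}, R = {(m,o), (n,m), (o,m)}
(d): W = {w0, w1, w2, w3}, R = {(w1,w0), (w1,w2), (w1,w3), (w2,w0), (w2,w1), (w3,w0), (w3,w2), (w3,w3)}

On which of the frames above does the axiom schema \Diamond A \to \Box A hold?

This is the axiom for partial functionality; its first-order frame correspondent is \forall x \forall y \forall z (Rxy \wedge Rxz \to y = z).
(a): fails — w0 sees both w0 and w1.
(b): fails — u sees both s and t.
(c): satisfies the condition.
(d): fails — w1 sees both w0 and w2.
Valid on: (c).

(c)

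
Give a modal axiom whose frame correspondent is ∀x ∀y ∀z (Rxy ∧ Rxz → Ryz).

◇r → □◇r

A defining formula is ◇r → □◇r (the 5 axiom).
Suppose ◇r→□◇r is valid. Take Rxy, Rxz and set V(r)={y}. Then ◇r at x, so □◇r at x, so ◇r at z, so some w with Rzw has r; w=y, i.e. Rzy. By symmetry of the argument, Ryz.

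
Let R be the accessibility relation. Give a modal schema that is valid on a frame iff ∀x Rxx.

This is reflexivity; the standard corresponding axiom is T: □s → s.
Suppose □s→s is valid. At any x set V(s)={w : Rxw}. Then □s holds at x, so s holds at x, i.e. Rxx.

□s → s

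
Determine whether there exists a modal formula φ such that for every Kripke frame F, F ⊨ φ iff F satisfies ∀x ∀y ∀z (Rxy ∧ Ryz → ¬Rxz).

Not definable by any modal formula

Any modally definable frame class is closed under surjective bounded morphisms.
The 5-cycle (worlds w0,w1,w2,w3,w4 with w0→w1→w2→w3→w4→w0) is intransitive. Mapping every world to a single reflexive point • is a surjective bounded morphism; the reflexive point is not intransitive (R••∧R•• but R••).
Hence intransitivity is not modally definable.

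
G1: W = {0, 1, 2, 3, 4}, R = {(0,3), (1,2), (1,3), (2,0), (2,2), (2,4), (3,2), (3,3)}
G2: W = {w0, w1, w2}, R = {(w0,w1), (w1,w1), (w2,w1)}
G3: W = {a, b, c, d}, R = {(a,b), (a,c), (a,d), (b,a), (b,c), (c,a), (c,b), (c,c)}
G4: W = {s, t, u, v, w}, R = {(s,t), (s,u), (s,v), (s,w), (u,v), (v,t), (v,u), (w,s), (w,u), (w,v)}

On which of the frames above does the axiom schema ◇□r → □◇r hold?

The schema corresponds to convergence: ∀x ∀y ∀z (Rxy ∧ Rxz → ∃w (Ryw ∧ Rzw)).
G1: fails — R20 and R22 but 0 and 2 have no common successor.
G2: holds.
G3: fails — Rab and Rad but b and d have no common successor.
G4: fails — Rsv and Rsu but v and u have no common successor.

G2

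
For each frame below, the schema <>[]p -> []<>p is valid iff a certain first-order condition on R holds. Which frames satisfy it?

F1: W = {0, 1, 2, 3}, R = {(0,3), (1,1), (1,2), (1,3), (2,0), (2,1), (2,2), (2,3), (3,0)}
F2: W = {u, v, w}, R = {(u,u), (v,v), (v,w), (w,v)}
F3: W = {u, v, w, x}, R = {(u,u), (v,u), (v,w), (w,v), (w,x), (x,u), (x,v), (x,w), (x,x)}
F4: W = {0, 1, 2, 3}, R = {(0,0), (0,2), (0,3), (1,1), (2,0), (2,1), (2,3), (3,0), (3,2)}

The schema corresponds to convergence: forall x forall y forall z (Rxy & Rxz -> exists w (Ryw & Rzw)).
F1: fails — R11 and R13 but 1 and 3 have no common successor.
F2: condition met.
F3: fails — Rvw and Rvu but w and u have no common successor.
F4: fails — R23 and R21 but 3 and 1 have no common successor.
Valid on: F2.

F2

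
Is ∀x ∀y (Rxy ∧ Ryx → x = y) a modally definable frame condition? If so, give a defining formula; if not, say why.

No

Any modally definable frame class is closed under surjective bounded morphisms.
The 6-cycle (worlds 0,1,2,3,4,5 with 0→1→2→3→4→5→0) is antisymmetric. Sending even-indexed worlds to s and odd-indexed worlds to t is a surjective bounded morphism onto the two-world frame with s↔t, which is not antisymmetric.
So the class is not modally definable.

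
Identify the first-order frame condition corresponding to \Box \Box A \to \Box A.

Suppose □□A→□A is valid. Take Rxy and set V(A)={w : xR²w}. Then □□A at x, so □A at x, so A at y, i.e. ∃z(Rxz∧Rzy).
The converse is a direct semantic check.
Frame condition: \forall x \forall y (Rxy \to \exists z (Rxz \wedge Rzy)).

Density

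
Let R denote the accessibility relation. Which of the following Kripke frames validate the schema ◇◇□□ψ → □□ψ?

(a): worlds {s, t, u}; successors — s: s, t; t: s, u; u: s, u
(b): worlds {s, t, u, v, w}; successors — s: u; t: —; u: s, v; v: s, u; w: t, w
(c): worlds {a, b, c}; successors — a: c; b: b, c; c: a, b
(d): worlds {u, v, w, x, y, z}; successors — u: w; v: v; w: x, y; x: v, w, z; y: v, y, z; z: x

This is the axiom for a generalized confluence (Geach) condition; its first-order frame correspondent is ∀x ∀y ∀z ((xR²y ∧ xR²z) → ∃w (yR²w ∧ z = w)).
(a): holds.
(b): fails — uR²s, uR²u but no w* with sR²w* and u=w*.
(c): fails — bR²a, bR²c but no w with aR²w and c=w.
(d): fails — wR²v, wR²w but no t with vR²t and w=t.

(a)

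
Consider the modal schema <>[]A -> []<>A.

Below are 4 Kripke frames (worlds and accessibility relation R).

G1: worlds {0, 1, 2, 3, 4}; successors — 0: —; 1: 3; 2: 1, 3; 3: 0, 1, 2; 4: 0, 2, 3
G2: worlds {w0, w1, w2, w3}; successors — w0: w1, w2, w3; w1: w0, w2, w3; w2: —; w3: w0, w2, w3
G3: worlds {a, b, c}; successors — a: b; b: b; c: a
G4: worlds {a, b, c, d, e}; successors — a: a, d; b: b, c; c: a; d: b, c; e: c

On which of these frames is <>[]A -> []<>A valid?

G3

Frame correspondent (Sahlqvist): forall x forall y forall z (Rxy & Rxz -> exists w (Ryw & Rzw)) — i.e. convergence.
G1: fails — R23 and R21 but 3 and 1 have no common successor.
G2: fails — Rw0w1 and Rw0w2 but w1 and w2 have no common successor.
G3: ✓.
G4: fails — Raa and Rad but a and d have no common successor.
Valid on: G3.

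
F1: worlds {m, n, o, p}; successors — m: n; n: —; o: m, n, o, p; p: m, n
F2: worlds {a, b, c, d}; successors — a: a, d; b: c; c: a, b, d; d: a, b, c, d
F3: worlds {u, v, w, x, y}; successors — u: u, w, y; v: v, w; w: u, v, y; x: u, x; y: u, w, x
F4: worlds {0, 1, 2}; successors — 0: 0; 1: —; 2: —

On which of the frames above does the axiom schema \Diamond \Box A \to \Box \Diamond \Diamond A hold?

This is the axiom for a generalized confluence (Geach) condition; its first-order frame correspondent is \forall x \forall y \forall z ((xRy \wedge xRz) \to \exists w (yRw \wedge z R^2 w)).
F1: fails — mRn, mRn but no w with nRw and nR²w.
F2: fails — cRb, cRb but no w with bRw and bR²w.
F3: ✓.
F4: ✓.

F3, F4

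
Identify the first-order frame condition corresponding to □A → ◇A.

Suppose □A→◇A is valid. At any x set V(A)=W. Then □A at x, so ◇A at x, so x has a successor.
Conversely, any frame satisfying ∀x ∃y Rxy validates the schema.
Frame condition: ∀x ∃y Rxy.

Seriality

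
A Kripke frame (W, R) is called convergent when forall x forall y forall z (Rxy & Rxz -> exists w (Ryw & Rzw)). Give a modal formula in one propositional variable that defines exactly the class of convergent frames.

◇□p → □◇p

This is convergence; the standard corresponding axiom is .2: ◇□p → □◇p.
Suppose ◇□p→□◇p is valid. Take Rxy, Rxz and set V(p)={w : Ryw}. Then □p at y so ◇□p at x, so □◇p at x, so ◇p at z, giving w with Rzw and Ryw.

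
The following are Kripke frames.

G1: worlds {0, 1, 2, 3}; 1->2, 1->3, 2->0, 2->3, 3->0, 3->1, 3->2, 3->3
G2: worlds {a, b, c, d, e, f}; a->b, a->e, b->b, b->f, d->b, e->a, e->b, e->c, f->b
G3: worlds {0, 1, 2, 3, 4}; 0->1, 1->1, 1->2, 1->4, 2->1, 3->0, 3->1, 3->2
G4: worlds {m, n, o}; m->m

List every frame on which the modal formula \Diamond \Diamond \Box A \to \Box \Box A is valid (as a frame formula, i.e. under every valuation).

G4

Frame correspondent (Sahlqvist): \forall x \forall y \forall z ((x R^2 y \wedge x R^2 z) \to \exists w (yRw \wedge z = w)) — i.e. a generalized confluence (Geach) condition.
G1: fails — 1R²0, 1R²0 but no w with 0Rw and 0=w.
G2: fails — aR²a, aR²a but no w with aRw and a=w.
G3: fails — 0R²2, 0R²2 but no w with 2Rw and 2=w.
G4: ✓.
Valid on: G4.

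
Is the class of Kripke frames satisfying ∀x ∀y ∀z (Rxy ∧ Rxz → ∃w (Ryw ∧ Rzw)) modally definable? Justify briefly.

Yes — defined by ◇□r → □◇r

This is a Sahlqvist condition; the .2 axiom ◇□r → □◇r defines it.
Suppose ◇□r→□◇r is valid. Take Rxy, Rxz and set V(r)={w : Ryw}. Then □r at y so ◇□r at x, so □◇r at x, so ◇r at z, giving w with Rzw and Ryw.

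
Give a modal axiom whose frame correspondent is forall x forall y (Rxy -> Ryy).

A defining formula is □(□q → q) (the T□ axiom).
Suppose □(□q→q) is valid. Take Rxy and set V(q)={w : Ryw}. Then at y, □q holds; since □(□q→q) at x, □q→q at y, so q at y, i.e. Ryy.

□(□q → q)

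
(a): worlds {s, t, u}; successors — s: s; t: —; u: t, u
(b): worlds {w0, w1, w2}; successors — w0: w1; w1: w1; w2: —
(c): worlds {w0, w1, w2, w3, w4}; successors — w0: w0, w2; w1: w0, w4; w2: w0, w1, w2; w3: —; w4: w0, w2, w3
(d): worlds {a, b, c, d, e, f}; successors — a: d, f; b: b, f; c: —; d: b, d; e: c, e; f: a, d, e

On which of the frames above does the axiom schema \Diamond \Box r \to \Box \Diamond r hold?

Frame correspondent (Sahlqvist): \forall x \forall y \forall z (Rxy \wedge Rxz \to \exists w (Ryw \wedge Rzw)) — i.e. convergence.
(a): fails — Rut and Rut but t and t have no common successor.
(b): holds.
(c): fails — Rw4w2 and Rw4w3 but w2 and w3 have no common successor.
(d): fails — Rbf and Rbb but f and b have no common successor.

(b)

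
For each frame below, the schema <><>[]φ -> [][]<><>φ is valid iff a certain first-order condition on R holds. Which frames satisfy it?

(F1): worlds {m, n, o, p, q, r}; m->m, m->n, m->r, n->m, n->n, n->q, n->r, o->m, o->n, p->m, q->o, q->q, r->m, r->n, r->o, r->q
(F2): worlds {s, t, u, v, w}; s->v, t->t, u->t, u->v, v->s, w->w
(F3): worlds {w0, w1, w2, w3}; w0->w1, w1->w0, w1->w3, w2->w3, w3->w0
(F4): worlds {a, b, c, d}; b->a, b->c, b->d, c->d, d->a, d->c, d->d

(F1)

This is the axiom for a generalized confluence (Geach) condition; its first-order frame correspondent is forall x forall y forall z ((x R^2 y & x R^2 z) -> exists w (yRw & z R^2 w)).
(F1): holds.
(F2): fails — sR²s, sR²s but no w* with sRw* and sR²w*.
(F3): fails — w0R²w0, w0R²w0 but no w with w0Rw and w0R²w.
(F4): fails — bR²a, bR²a but no w with aRw and aR²w.
Valid on: (F1).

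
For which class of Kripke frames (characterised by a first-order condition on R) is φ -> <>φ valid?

reflexivity: forall x Rxx

This is frame-equivalent to □φ → φ (substitute ¬φ for φ and contrapose).
Suppose □φ→φ is valid. At any x set V(φ)={w : Rxw}. Then □φ holds at x, so φ holds at x, i.e. Rxx.
The converse is a direct semantic check.
So the correspondent is reflexivity.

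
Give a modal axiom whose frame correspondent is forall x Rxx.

□q → q

A defining formula is □q → q (the T axiom).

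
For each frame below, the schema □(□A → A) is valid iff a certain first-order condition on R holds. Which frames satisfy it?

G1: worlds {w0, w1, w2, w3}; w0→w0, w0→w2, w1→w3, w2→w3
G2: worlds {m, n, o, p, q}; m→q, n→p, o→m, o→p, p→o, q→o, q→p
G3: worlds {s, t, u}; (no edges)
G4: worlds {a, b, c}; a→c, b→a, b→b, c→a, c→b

The schema corresponds to shift-reflexivity: ∀x ∀y (Rxy → Ryy).
G1: fails — Rw0w2 but not Rw2w2.
G2: fails — Rom but not Rmm.
G3: satisfies the condition.
G4: fails — Rba but not Raa.
Valid on: G3.

G3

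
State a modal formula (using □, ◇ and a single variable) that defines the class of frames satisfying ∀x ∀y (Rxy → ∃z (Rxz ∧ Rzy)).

A defining formula is □□s → □s (the C4 axiom).
Suppose □□s→□s is valid. Take Rxy and set V(s)={w : xR²w}. Then □□s at x, so □s at x, so s at y, i.e. ∃z(Rxz∧Rzy).

□□s → □s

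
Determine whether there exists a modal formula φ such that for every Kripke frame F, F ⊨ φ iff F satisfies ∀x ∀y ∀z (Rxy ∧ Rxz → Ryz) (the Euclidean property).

Definable; ◇r → □◇r defines it

Yes: it is the Euclidean property, defined by the 5 schema ◇r → □◇r.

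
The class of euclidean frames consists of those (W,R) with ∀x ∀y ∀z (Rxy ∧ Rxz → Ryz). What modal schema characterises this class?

◇ψ → □◇ψ

This is the Euclidean property; the standard corresponding axiom is 5: ◇ψ → □◇ψ.
Suppose ◇ψ→□◇ψ is valid. Take Rxy, Rxz and set V(ψ)={y}. Then ◇ψ at x, so □◇ψ at x, so ◇ψ at z, so some w with Rzw has ψ; w=y, i.e. Rzy. By symmetry of the argument, Ryz.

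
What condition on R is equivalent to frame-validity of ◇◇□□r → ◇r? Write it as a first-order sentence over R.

This is a Sahlqvist (Geach-type) schema ◇^2□^2r → □^0◇^1r.
First-order correspondent: ∀x ∀y (xR²y → ∃w (yR²w ∧ xRw)).

∀x ∀y (xR²y → ∃w (yR²w ∧ xRw))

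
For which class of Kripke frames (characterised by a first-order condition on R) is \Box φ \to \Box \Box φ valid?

Suppose □φ→□□φ is valid. Take Rxy, Ryz and set V(φ)={w : Rxw}. Then □φ at x, so □□φ at x, so □φ at y, so φ at z, i.e. Rxz.
The converse is a direct semantic check.
So the correspondent is transitivity.

transitivity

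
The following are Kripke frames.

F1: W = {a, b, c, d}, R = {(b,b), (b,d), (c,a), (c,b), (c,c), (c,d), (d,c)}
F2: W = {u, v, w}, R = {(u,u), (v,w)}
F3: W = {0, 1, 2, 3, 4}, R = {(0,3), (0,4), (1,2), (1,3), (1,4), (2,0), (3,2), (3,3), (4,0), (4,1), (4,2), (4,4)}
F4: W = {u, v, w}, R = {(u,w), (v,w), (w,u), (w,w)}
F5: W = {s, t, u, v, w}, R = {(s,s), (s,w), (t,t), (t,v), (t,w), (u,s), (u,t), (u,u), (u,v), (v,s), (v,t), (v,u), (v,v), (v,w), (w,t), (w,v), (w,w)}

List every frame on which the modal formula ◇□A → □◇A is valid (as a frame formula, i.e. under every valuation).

Frame correspondent (Sahlqvist): ∀x ∀y ∀z (Rxy ∧ Rxz → ∃w (Ryw ∧ Rzw)) — i.e. convergence.
F1: fails — Rbb and Rbd but b and d have no common successor.
F2: fails — Rvw and Rvw but w and w have no common successor.
F3: fails — R12 and R13 but 2 and 3 have no common successor.
F4: holds.
F5: holds.
Valid on: F4, F5.

F4, F5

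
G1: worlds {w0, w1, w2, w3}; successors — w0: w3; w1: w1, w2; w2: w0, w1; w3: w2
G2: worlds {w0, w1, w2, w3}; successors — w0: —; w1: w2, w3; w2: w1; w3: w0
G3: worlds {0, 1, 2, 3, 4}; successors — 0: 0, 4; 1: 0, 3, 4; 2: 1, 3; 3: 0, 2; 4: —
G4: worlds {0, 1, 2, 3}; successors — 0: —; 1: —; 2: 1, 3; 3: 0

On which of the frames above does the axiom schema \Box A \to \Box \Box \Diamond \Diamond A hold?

G1

This is the axiom for a generalized confluence (Geach) condition; its first-order frame correspondent is \forall x \forall z (x R^2 z \to \exists w (xRw \wedge z R^2 w)).
G1: ✓.
G2: fails — w1R²w0 but no w with w1Rw and w0R²w.
G3: fails — 0R²4 but no w with 0Rw and 4R²w.
G4: fails — 2R²0 but no w with 2Rw and 0R²w.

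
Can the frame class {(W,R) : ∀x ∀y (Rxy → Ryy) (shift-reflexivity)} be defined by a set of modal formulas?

The condition is shift-reflexivity. A defining modal formula is □(□p → p).
Suppose □(□p→p) is valid. Take Rxy and set V(p)={w : Ryw}. Then at y, □p holds; since □(□p→p) at x, □p→p at y, so p at y, i.e. Ryy.

Definable; □(□p → p) defines it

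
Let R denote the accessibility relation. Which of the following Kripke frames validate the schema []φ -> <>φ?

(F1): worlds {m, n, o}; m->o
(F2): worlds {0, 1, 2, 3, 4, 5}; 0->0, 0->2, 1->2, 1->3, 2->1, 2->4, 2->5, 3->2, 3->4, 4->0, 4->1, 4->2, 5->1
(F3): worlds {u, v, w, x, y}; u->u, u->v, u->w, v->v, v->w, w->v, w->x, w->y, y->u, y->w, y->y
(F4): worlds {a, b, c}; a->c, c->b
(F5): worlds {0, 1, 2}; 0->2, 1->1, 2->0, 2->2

(F2), (F5)

Frame correspondent (Sahlqvist): forall x exists y Rxy — i.e. seriality.
(F1): fails — world n has no successor.
(F2): holds.
(F3): fails — world x has no successor.
(F4): fails — world b has no successor.
(F5): holds.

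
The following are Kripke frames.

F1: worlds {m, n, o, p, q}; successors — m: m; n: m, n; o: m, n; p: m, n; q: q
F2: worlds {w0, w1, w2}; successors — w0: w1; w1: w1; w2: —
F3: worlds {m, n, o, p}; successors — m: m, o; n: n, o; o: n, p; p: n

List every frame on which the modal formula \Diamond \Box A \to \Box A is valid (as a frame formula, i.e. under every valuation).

F2

Frame correspondent (Sahlqvist): \forall x \forall y \forall z (Rxy \wedge Rxz \to Ryz) — i.e. the Euclidean property.
F1: fails — Rnm and Rnn but not Rmn.
F2: ✓.
F3: fails — Rmo and Rmo but not Roo.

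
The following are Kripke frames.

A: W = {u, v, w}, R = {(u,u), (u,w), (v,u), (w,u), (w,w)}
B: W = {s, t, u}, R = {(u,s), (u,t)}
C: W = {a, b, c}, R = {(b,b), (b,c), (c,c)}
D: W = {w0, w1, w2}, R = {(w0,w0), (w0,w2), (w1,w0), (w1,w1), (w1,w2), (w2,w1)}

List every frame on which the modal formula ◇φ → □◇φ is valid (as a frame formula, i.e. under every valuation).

A

The schema corresponds to the Euclidean property: ∀x ∀y ∀z (Rxy ∧ Rxz → Ryz).
A: condition met.
B: fails — Rus and Rus but not Rss.
C: fails — Rbc and Rbb but not Rcb.
D: fails — Rw0w2 and Rw0w2 but not Rw2w2.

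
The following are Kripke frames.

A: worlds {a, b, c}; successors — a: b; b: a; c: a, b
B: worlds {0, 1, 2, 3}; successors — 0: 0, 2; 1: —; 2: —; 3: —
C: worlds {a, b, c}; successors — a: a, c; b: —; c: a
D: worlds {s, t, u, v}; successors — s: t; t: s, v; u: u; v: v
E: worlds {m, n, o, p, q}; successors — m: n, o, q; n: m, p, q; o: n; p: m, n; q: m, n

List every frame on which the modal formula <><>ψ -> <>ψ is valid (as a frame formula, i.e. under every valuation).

The schema corresponds to transitivity: forall x forall y forall z (Rxy & Ryz -> Rxz).
A: fails — Rab and Rba but not Raa.
B: condition met.
C: fails — Rca and Rac but not Rcc.
D: fails — Rts and Rst but not Rtt.
E: fails — Ron and Rnq but not Roq.
Valid on: B.

B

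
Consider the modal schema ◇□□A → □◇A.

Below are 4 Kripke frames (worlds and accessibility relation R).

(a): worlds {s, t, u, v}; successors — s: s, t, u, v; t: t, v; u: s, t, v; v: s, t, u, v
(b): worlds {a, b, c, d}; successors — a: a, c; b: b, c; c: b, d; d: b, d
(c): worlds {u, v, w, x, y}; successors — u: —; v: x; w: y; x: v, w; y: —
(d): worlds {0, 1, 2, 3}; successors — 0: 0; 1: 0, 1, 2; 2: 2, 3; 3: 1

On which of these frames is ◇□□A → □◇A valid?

The schema corresponds to a generalized confluence (Geach) condition: ∀x ∀y ∀z ((xRy ∧ xRz) → ∃w (yR²w ∧ zRw)).
(a): holds.
(b): holds.
(c): fails — vRx, vRx but no t with xR²t and xRt.
(d): fails — 1R0, 1R2 but no w with 0R²w and 2Rw.

(a), (b)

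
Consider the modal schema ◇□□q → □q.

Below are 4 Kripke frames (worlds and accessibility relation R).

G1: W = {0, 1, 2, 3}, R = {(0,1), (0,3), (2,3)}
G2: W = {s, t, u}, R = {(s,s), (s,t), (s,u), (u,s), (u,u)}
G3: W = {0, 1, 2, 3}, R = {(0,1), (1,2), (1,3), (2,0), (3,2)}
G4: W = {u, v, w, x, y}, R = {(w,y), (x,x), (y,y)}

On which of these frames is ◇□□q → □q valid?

G4

Frame correspondent (Sahlqvist): ∀x ∀y ∀z ((xRy ∧ xRz) → ∃w (yR²w ∧ z = w)) — i.e. a generalized confluence (Geach) condition.
G1: fails — 0R1, 0R1 but no w with 1R²w and 1=w.
G2: fails — sRt, sRs but no w with tR²w and s=w.
G3: fails — 0R1, 0R1 but no w with 1R²w and 1=w.
G4: holds.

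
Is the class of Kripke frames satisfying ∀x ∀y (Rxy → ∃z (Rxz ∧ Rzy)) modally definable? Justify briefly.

Yes: it is density, defined by the C4 schema □□p → □p.

Yes, by □□p → □p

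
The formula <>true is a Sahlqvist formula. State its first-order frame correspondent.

seriality: forall x exists y Rxy

This schema is equivalent to the D axiom □ψ → ◇ψ.
It corresponds to seriality: forall x exists y Rxy.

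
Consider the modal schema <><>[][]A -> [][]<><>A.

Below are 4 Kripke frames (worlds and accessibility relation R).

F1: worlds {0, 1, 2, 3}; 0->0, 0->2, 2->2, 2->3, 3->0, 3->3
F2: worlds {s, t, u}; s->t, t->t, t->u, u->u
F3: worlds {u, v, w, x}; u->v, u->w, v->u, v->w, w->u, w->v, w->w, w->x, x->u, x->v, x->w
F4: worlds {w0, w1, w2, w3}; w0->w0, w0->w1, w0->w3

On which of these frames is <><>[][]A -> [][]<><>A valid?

The schema corresponds to a generalized confluence (Geach) condition: forall x forall y forall z ((x R^2 y & x R^2 z) -> exists w (y R^2 w & z R^2 w)).
F1: holds.
F2: holds.
F3: holds.
F4: fails — w0R²w0, w0R²w1 but no w with w0R²w and w1R²w.
Valid on: F1, F2, F3.

F1, F2, F3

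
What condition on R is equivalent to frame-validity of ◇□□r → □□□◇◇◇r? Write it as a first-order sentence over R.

∀x ∀y ∀z ((xRy ∧ xR³z) → ∃w (yR²w ∧ zR³w))

This is a Sahlqvist (Geach-type) schema ◇^1□^2r → □^3◇^3r.
Minimal-valuation argument: fix x; take any y with xR^1y and any z with xR^3z. Set V(r) to the set of worlds R-reachable from y in exactly 2 steps. Then □^2r holds at y, so the antecedent holds at x; validity forces ◇^3r at z, giving a w with zR^3w and yR^2w.
First-order correspondent: ∀x ∀y ∀z ((xRy ∧ xR³z) → ∃w (yR²w ∧ zR³w)).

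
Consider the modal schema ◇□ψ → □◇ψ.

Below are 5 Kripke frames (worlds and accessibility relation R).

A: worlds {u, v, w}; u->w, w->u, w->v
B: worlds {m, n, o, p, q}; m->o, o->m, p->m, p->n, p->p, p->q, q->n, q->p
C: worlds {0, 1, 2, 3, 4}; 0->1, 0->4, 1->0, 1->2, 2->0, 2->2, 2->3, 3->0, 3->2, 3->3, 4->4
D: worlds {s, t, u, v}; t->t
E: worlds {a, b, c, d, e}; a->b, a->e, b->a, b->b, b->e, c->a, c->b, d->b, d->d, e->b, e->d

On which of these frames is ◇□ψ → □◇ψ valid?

The schema corresponds to convergence: ∀x ∀y ∀z (Rxy ∧ Rxz → ∃w (Ryw ∧ Rzw)).
A: fails — Rwu and Rwv but u and v have no common successor.
B: fails — Rpm and Rpn but m and n have no common successor.
C: fails — R01 and R04 but 1 and 4 have no common successor.
D: holds.
E: holds.

D, E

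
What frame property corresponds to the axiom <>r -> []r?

partial functionality: forall x forall y forall z (Rxy & Rxz -> y = z)

This schema is the CD axiom.
Its frame correspondent is partial functionality — forall x forall y forall z (Rxy & Rxz -> y = z).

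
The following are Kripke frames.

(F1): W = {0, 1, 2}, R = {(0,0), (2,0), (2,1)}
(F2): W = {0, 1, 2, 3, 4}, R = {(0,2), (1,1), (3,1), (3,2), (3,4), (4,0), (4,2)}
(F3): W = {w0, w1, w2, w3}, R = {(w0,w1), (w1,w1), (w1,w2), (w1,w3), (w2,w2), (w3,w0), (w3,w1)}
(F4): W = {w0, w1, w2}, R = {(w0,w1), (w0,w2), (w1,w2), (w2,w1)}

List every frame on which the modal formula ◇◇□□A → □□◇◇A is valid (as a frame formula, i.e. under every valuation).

(F1), (F3)

The schema corresponds to a generalized confluence (Geach) condition: ∀x ∀y ∀z ((xR²y ∧ xR²z) → ∃w (yR²w ∧ zR²w)).
(F1): condition met.
(F2): fails — 3R²0, 3R²0 but no w with 0R²w and 0R²w.
(F3): condition met.
(F4): fails — w0R²w1, w0R²w2 but no w with w1R²w and w2R²w.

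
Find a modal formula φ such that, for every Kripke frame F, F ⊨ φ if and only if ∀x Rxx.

This is reflexivity; the standard corresponding axiom is T: □s → s.
Suppose □s→s is valid. At any x set V(s)={w : Rxw}. Then □s holds at x, so s holds at x, i.e. Rxx.

□s → s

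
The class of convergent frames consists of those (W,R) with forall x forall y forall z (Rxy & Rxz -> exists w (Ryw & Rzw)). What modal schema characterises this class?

A defining formula is ◇□q → □◇q (the .2 axiom).
Suppose ◇□q→□◇q is valid. Take Rxy, Rxz and set V(q)={w : Ryw}. Then □q at y so ◇□q at x, so □◇q at x, so ◇q at z, giving w with Rzw and Ryw.

◇□q → □◇q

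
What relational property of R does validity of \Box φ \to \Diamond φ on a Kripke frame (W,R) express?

Seriality

Suppose □φ→◇φ is valid. At any x set V(φ)=W. Then □φ at x, so ◇φ at x, so x has a successor.
The converse is a direct semantic check.
Frame condition: \forall x \exists y Rxy.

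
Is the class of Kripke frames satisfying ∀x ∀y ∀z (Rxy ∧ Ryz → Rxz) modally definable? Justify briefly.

Definable; □q → □□q defines it

This is a Sahlqvist condition; the 4 axiom □q → □□q defines it.
Suppose □q→□□q is valid. Take Rxy, Ryz and set V(q)={w : Rxw}. Then □q at x, so □□q at x, so □q at y, so q at z, i.e. Rxz.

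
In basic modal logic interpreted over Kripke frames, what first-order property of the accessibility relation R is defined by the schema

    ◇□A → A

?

This is a form of the B axiom.
Its frame correspondent is symmetry — ∀x ∀y (Rxy → Ryx).

symmetry: ∀x ∀y (Rxy → Ryx)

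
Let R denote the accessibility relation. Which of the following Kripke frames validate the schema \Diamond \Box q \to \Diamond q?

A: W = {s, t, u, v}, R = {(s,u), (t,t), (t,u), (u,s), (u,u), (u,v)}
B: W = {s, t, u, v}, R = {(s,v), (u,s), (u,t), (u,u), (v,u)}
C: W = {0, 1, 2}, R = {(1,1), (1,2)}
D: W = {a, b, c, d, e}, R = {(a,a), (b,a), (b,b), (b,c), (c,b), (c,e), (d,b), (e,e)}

D

The schema corresponds to a generalized confluence (Geach) condition: \forall x \forall y (xRy \to \exists w (yRw \wedge xRw)).
A: fails — uRv but no w with vRw and uRw.
B: fails — sRv but no w with vRw and sRw.
C: fails — 1R2 but no w with 2Rw and 1Rw.
D: holds.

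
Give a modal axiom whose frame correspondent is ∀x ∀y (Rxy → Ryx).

This is symmetry; the standard corresponding axiom is B: r → □◇r.
Suppose r→□◇r is valid. Take Rxy and set V(r)={x}. Then r at x, so □◇r at x, so ◇r at y, so some z with Ryz has r; z=x, i.e. Ryx.

r → □◇r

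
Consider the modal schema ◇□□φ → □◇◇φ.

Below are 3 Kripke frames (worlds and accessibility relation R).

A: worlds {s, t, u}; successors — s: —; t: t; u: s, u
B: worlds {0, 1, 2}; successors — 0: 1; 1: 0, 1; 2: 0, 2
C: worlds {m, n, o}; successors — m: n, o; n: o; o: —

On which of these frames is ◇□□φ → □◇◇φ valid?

This is the axiom for a generalized confluence (Geach) condition; its first-order frame correspondent is ∀x ∀y ∀z ((xRy ∧ xRz) → ∃w (yR²w ∧ zR²w)).
A: fails — uRs, uRs but no w with sR²w and sR²w.
B: condition met.
C: fails — mRn, mRn but no w with nR²w and nR²w.
Valid on: B.

B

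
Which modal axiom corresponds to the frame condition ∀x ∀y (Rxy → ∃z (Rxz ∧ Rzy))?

□□ψ → □ψ

The condition is density. The C4 schema □□ψ → □ψ defines it.
Suppose □□ψ→□ψ is valid. Take Rxy and set V(ψ)={w : xR²w}. Then □□ψ at x, so □ψ at x, so ψ at y, i.e. ∃z(Rxz∧Rzy).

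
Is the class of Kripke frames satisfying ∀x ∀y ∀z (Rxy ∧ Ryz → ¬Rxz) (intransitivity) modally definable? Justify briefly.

If a class were modally definable it would be closed under surjective bounded morphisms (Goldblatt–Thomason).
The 7-cycle (worlds 0,1,2,3,4,5,6 with 0→1→2→3→4→5→6→0) is intransitive. Mapping every world to a single reflexive point • is a surjective bounded morphism; the reflexive point is not intransitive (R••∧R•• but R••).
So the class is not modally definable.

Not definable by any modal formula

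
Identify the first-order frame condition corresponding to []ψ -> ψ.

Reflexivity

This is the T axiom.
Its frame correspondent is reflexivity — forall x Rxx.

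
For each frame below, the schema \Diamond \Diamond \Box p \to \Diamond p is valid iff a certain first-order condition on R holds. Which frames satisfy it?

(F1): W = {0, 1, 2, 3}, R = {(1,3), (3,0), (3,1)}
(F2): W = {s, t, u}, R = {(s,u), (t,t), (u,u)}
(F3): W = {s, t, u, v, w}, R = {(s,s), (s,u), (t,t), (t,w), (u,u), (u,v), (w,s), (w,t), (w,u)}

(F2)

Frame correspondent (Sahlqvist): \forall x \forall y (x R^2 y \to \exists w (yRw \wedge xRw)) — i.e. a generalized confluence (Geach) condition.
(F1): fails — 1R²0 but no w with 0Rw and 1Rw.
(F2): satisfies the condition.
(F3): fails — sR²v but no w* with vRw* and sRw*.
Valid on: (F2).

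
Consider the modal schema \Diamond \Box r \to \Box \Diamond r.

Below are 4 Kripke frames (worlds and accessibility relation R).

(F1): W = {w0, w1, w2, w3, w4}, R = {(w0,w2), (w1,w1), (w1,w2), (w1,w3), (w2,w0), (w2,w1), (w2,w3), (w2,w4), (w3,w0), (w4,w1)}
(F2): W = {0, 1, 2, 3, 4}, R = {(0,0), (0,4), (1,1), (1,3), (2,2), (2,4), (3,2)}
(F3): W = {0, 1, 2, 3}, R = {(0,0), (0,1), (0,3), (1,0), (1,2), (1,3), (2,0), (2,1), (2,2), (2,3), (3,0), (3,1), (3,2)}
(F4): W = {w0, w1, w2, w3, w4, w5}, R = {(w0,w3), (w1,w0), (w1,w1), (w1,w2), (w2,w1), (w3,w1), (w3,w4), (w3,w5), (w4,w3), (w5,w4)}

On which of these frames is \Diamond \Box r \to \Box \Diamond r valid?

(F3)

The schema corresponds to convergence: \forall x \forall y \forall z (Rxy \wedge Rxz \to \exists w (Ryw \wedge Rzw)).
(F1): fails — Rw1w1 and Rw1w3 but w1 and w3 have no common successor.
(F2): fails — R00 and R04 but 0 and 4 have no common successor.
(F3): condition met.
(F4): fails — Rw1w2 and Rw1w0 but w2 and w0 have no common successor.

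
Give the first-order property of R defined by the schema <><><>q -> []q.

forall x forall y forall z ((x R^3 y & xRz) -> exists w (y = w & z = w))

This is a Sahlqvist (Geach-type) schema ◇^3□^0q → □^1◇^0q.
First-order correspondent: forall x forall y forall z ((x R^3 y & xRz) -> exists w (y = w & z = w)).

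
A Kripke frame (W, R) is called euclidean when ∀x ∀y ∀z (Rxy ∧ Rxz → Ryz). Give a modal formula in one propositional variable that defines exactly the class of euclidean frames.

◇r → □◇r

This is the Euclidean property; the standard corresponding axiom is 5: ◇r → □◇r.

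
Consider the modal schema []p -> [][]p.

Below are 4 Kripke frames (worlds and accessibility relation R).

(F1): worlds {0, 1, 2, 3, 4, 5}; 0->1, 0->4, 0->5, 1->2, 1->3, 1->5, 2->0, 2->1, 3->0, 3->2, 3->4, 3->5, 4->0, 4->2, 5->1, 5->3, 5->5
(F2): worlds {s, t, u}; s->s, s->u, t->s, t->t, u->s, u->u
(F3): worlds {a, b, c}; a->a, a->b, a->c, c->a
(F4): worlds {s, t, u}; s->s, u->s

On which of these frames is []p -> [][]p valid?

This is the axiom for transitivity; its first-order frame correspondent is forall x forall y forall z (Rxy & Ryz -> Rxz).
(F1): fails — R32 and R21 but not R31.
(F2): fails — Rts and Rsu but not Rtu.
(F3): fails — Rca and Rac but not Rcc.
(F4): satisfies the condition.

(F4)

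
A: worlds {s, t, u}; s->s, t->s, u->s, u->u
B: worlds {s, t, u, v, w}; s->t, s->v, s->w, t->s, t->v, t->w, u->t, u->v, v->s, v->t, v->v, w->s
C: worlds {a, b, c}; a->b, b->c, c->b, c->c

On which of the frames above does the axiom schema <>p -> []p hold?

none

The schema corresponds to partial functionality: forall x forall y forall z (Rxy & Rxz -> y = z).
A: fails — u sees both s and u.
B: fails — s sees both t and v.
C: fails — c sees both b and c.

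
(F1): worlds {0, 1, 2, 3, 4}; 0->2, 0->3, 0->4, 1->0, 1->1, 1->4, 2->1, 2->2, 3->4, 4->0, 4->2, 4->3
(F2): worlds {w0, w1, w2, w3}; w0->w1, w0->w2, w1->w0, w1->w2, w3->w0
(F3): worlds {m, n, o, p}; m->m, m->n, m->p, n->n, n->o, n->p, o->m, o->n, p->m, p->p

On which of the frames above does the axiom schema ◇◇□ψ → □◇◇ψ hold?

(F3)

Frame correspondent (Sahlqvist): ∀x ∀y ∀z ((xR²y ∧ xRz) → ∃w (yRw ∧ zR²w)) — i.e. a generalized confluence (Geach) condition.
(F1): fails — 0R²3, 0R3 but no w with 3Rw and 3R²w.
(F2): fails — w0R²w0, w0Rw2 but no w with w0Rw and w2R²w.
(F3): ✓.
Valid on: (F3).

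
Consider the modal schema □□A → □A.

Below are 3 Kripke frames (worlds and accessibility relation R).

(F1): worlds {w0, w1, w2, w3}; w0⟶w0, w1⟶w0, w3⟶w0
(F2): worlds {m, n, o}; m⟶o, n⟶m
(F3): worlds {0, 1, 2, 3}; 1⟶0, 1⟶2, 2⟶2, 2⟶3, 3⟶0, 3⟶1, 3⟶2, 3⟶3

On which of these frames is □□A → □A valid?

(F1)

Frame correspondent (Sahlqvist): ∀x ∀y (Rxy → ∃z (Rxz ∧ Rzy)) — i.e. density.
(F1): condition met.
(F2): fails — Rnm but no z with Rnz and Rzm.
(F3): fails — R10 but no z with R1z and Rz0.
Valid on: (F1).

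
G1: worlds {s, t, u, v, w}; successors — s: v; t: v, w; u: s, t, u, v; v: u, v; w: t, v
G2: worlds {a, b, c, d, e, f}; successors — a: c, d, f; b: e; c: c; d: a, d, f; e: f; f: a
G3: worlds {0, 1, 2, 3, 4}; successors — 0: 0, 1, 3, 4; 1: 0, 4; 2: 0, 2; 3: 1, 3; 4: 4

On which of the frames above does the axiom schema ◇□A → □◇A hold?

G1

This is the axiom for convergence; its first-order frame correspondent is ∀x ∀y ∀z (Rxy ∧ Rxz → ∃w (Ryw ∧ Rzw)).
G1: satisfies the condition.
G2: fails — Rac and Rad but c and d have no common successor.
G3: fails — R01 and R03 but 1 and 3 have no common successor.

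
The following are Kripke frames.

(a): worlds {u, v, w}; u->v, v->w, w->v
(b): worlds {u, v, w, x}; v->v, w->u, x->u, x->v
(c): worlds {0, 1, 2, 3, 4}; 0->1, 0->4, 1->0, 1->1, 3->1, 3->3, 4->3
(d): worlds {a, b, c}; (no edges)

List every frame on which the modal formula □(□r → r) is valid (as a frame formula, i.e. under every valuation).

(d)

The schema corresponds to shift-reflexivity: ∀x ∀y (Rxy → Ryy).
(a): fails — Ruv but not Rvv.
(b): fails — Rwu but not Ruu.
(c): fails — R10 but not R00.
(d): condition met.
Valid on: (d).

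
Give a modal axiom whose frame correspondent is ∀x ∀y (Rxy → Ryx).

s → □◇s

The condition is symmetry. The B schema s → □◇s defines it.
Suppose s→□◇s is valid. Take Rxy and set V(s)={x}. Then s at x, so □◇s at x, so ◇s at y, so some z with Ryz has s; z=x, i.e. Ryx.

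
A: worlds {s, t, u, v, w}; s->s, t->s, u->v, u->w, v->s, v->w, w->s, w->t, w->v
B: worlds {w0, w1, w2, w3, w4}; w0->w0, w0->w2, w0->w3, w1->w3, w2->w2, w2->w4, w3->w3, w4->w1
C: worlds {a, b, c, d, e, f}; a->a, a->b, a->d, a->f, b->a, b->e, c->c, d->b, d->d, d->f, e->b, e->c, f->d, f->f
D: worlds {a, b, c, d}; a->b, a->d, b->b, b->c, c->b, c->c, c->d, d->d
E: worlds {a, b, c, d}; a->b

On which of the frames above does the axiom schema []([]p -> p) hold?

This is the axiom for shift-reflexivity; its first-order frame correspondent is forall x forall y (Rxy -> Ryy).
A: fails — Ruv but not Rvv.
B: fails — Rw2w4 but not Rw4w4.
C: fails — Reb but not Rbb.
D: satisfies the condition.
E: fails — Rab but not Rbb.

D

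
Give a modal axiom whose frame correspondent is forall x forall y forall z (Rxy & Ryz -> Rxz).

□r → □□r

The condition is transitivity. The 4 schema □r → □□r defines it.
Suppose □r→□□r is valid. Take Rxy, Ryz and set V(r)={w : Rxw}. Then □r at x, so □□r at x, so □r at y, so r at z, i.e. Rxz.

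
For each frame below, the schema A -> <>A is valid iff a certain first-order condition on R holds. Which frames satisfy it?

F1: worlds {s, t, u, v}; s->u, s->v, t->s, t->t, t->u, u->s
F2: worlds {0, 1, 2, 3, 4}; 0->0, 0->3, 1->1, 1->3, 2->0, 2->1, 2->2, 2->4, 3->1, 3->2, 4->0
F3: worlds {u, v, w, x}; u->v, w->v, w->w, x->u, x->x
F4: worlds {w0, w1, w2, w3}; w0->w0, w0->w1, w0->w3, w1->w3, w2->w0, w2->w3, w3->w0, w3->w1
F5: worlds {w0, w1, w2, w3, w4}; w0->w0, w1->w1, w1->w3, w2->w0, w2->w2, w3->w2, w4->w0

Frame correspondent (Sahlqvist): forall x Rxx — i.e. reflexivity.
F1: fails — world s does not see itself.
F2: fails — world 3 does not see itself.
F3: fails — world u does not see itself.
F4: fails — world w1 does not see itself.
F5: fails — world w3 does not see itself.

none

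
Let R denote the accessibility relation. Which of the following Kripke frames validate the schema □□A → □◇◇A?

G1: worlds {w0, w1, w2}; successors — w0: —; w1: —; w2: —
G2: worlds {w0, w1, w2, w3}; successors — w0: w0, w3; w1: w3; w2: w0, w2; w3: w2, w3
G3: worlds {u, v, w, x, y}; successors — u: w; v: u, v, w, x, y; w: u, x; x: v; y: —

This is the axiom for a generalized confluence (Geach) condition; its first-order frame correspondent is ∀x ∀z (xRz → ∃w (xR²w ∧ zR²w)).
G1: holds.
G2: holds.
G3: fails — uRw but no t with uR²t and wR²t.
Valid on: G1, G2.

G1, G2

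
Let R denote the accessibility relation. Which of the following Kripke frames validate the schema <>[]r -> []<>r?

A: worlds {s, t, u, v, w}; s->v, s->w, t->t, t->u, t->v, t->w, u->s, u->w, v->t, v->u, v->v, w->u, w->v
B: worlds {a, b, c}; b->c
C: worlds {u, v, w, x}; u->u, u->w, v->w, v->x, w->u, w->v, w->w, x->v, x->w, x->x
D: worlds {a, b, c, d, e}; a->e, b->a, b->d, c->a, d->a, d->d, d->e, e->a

C

Frame correspondent (Sahlqvist): forall x forall y forall z (Rxy & Rxz -> exists w (Ryw & Rzw)) — i.e. convergence.
A: fails — Rtv and Rtu but v and u have no common successor.
B: fails — Rbc and Rbc but c and c have no common successor.
C: condition met.
D: fails — Rde and Rda but e and a have no common successor.
Valid on: C.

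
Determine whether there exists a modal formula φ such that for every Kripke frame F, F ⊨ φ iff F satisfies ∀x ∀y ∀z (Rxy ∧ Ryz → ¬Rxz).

If a class were modally definable it would be closed under surjective bounded morphisms (Goldblatt–Thomason).
The 5-cycle (worlds 0,1,2,3,4 with 0→1→2→3→4→0) is intransitive. Mapping every world to a single reflexive point • is a surjective bounded morphism; the reflexive point is not intransitive (R••∧R•• but R••).
So the class is not modally definable.

Not definable by any modal formula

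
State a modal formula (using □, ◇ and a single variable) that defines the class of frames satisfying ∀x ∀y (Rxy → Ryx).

The condition is symmetry. The B schema r → □◇r defines it.
Suppose r→□◇r is valid. Take Rxy and set V(r)={x}. Then r at x, so □◇r at x, so ◇r at y, so some z with Ryz has r; z=x, i.e. Ryx.

r → □◇r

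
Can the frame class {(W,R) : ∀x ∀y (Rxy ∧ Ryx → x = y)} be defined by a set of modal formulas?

Not definable by any modal formula

If a class were modally definable it would be closed under surjective bounded morphisms (Goldblatt–Thomason).
The 4-cycle (worlds a,b,c,d with a→b→c→d→a) is antisymmetric. Sending even-indexed worlds to a and odd-indexed worlds to b is a surjective bounded morphism onto the two-world frame with a↔b, which is not antisymmetric.
Hence antisymmetry is not modally definable.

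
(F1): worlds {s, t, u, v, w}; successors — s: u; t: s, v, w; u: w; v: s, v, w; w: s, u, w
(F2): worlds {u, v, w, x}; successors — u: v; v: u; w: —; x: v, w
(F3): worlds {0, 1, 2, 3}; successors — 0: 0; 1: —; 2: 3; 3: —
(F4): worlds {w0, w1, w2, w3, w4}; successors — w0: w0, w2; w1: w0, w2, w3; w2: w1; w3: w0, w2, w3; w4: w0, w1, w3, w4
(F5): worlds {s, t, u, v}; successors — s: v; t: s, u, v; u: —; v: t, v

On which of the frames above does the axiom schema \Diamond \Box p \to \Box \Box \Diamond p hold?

(F3)

This is the axiom for a generalized confluence (Geach) condition; its first-order frame correspondent is \forall x \forall y \forall z ((xRy \wedge x R^2 z) \to \exists w (yRw \wedge zRw)).
(F1): fails — tRs, tR²u but no w* with sRw* and uRw*.
(F2): fails — uRv, uR²u but no t with vRt and uRt.
(F3): holds.
(F4): fails — w0Rw0, w0R²w2 but no w with w0Rw and w2Rw.
(F5): fails — tRu, tR²t but no w with uRw and tRw.
Valid on: (F3).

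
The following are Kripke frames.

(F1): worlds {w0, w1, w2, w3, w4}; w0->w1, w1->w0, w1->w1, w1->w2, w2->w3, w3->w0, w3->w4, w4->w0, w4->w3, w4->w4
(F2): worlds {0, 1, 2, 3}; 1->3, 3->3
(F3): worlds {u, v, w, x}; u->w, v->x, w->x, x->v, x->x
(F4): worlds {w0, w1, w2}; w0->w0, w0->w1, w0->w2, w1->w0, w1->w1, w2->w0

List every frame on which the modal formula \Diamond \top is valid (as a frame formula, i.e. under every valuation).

The schema corresponds to seriality: \forall x \exists y Rxy.
(F1): ✓.
(F2): fails — world 0 has no successor.
(F3): ✓.
(F4): ✓.

(F1), (F3), (F4)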